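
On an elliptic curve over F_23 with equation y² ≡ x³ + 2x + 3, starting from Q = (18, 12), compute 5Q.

Double-and-add on 5 = (101)₂. Start with Q = (18, 12) for the leading 1-bit.
double: tangent at (18, 12): λ = (3·18² + 2)/(2·12) ≡ 8/1. 1⁻¹ ≡ 1 (mod 23) since 1·1 = 1 ≡ 1, so λ ≡ 8·1 ≡ 8.
  x = λ² - 18 - 18 = 64 - 36 ≡ 5; y = λ·(18 - 5) - 12 ≡ 0. → (5, 0)
double: (5, 0) + (5, 0): same x and y₁ ≡ -y₂, so the sum is the point at infinity.
add Q: the point at infinity + (18, 12) = (18, 12) (identity).

(18, 12)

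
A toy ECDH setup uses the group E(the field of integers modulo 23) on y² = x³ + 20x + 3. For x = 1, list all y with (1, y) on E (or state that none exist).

x³ + 20x + 3 = 24 ≡ 1 (mod 23).
Square roots of 1 mod 23: 1 and 22 (since 1² = 1 ≡ 1).

1, 22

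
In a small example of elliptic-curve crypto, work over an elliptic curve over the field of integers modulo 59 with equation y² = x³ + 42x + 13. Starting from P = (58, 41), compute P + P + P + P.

(20, 11)

Repeated addition: build up to 4P.
2P: tangent at (58, 41): λ = (3·58² + 42)/(2·41) ≡ 45/23. 23⁻¹ ≡ 18 (mod 59), so λ ≡ 45·18 ≡ 43.
  x = λ² - 58 - 58 = 1849 - 116 ≡ 22; y = λ·(58 - 22) - 41 ≡ 32. → (22, 32)
3P: (22, 32) + (58, 41). λ = (41 - 32)/(58 - 22) ≡ 9/36 mod 59. 36⁻¹ ≡ 41 (mod 59) since 36·41 = 1476 ≡ 1, so λ ≡ 15.
  x = λ² - 22 - 58 = 225 - 80 ≡ 27; y = λ·(22 - 27) - 32 ≡ 11. → (27, 11)
4P: (27, 11) + (58, 41). λ = (41 - 11)/(58 - 27) ≡ 30/31 mod 59. 31⁻¹ ≡ 40 (mod 59) since 31·40 = 1240 ≡ 1, so λ ≡ 20.
  x = λ² - 27 - 58 = 400 - 85 ≡ 20; y = λ·(27 - 20) - 11 ≡ 11. → (20, 11)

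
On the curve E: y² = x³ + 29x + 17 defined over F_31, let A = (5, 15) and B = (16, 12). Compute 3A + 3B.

First 3A:
Repeated addition: build up to 3A.
2A: tangent at (5, 15): λ = (3·5² + 29)/(2·15) ≡ 11/30. 30⁻¹ ≡ 30 (mod 31), so λ ≡ 11·30 ≡ 20.
  x = λ² - 5 - 5 = 400 - 10 ≡ 18; y = λ·(5 - 18) - 15 ≡ 4. → (18, 4)
3A: (18, 4) + (5, 15). λ = (15 - 4)/(5 - 18) ≡ 11/18 mod 31. 18⁻¹ ≡ 19 (mod 31) since 18·19 = 342 ≡ 1, so λ ≡ 23.
  x = λ² - 18 - 5 = 529 - 23 ≡ 10; y = λ·(18 - 10) - 4 ≡ 25. → (10, 25)
3A = (10, 25).
Next 3B:
Repeated addition: build up to 3B.
2B: tangent at (16, 12): λ = (3·16² + 29)/(2·12) ≡ 22/24. 24⁻¹ ≡ 22 (mod 31), so λ ≡ 22·22 ≡ 19.
  x = λ² - 16 - 16 = 361 - 32 ≡ 19; y = λ·(16 - 19) - 12 ≡ 24. → (19, 24)
3B: (19, 24) + (16, 12). λ = (12 - 24)/(16 - 19) ≡ 19/28 mod 31. 28⁻¹ ≡ 10 (mod 31) since 28·10 = 280 ≡ 1, so λ ≡ 4.
  x = λ² - 19 - 16 = 16 - 35 ≡ 12; y = λ·(19 - 12) - 24 ≡ 4. → (12, 4)
3B = (12, 4).
Finally 3A + 3B:
(10, 25) + (12, 4). λ = (4 - 25)/(12 - 10) ≡ 10/2 mod 31. 2⁻¹ ≡ 16 (mod 31) since 2·16 = 32 ≡ 1, so λ ≡ 5.
  x = λ² - 10 - 12 = 25 - 22 ≡ 3; y = λ·(10 - 3) - 25 ≡ 10. → (3, 10)

(3, 10)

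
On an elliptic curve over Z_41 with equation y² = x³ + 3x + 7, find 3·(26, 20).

Write G = (26, 20).
Repeated addition: build up to 3G.
2G: tangent at (26, 20): λ = (3·26² + 3)/(2·20) ≡ 22/40. 40⁻¹ ≡ 40 (mod 41) since 40·40 = 1600 ≡ 1, so λ ≡ 22·40 ≡ 19.
  x = λ² - 26 - 26 = 361 - 52 ≡ 22; y = λ·(26 - 22) - 20 ≡ 15. → (22, 15)
3G: (22, 15) + (26, 20). λ = (20 - 15)/(26 - 22) ≡ 5/4 mod 41. 4⁻¹ ≡ 31 (mod 41), so λ ≡ 32.
  x = λ² - 22 - 26 = 1024 - 48 ≡ 33; y = λ·(22 - 33) - 15 ≡ 2. → (33, 2)

(33, 2)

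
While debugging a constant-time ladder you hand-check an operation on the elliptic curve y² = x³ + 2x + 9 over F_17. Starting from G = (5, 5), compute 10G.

Repeated addition: build up to 10G.
2G: tangent at (5, 5): λ = (3·5² + 2)/(2·5) ≡ 9/10. 10⁻¹ ≡ 12 (mod 17), so λ ≡ 9·12 ≡ 6.
  x = λ² - 5 - 5 = 36 - 10 ≡ 9; y = λ·(5 - 9) - 5 ≡ 5. → (9, 5)
3G: (9, 5) + (5, 5). λ = (5 - 5)/(5 - 9) ≡ 0/13 mod 17. 13⁻¹ ≡ 4 (mod 17), so λ ≡ 0.
  x = λ² - 9 - 5 = 0 - 14 ≡ 3; y = λ·(9 - 3) - 5 ≡ 12. → (3, 12)
4G: (3, 12) + (5, 5). λ = (5 - 12)/(5 - 3) ≡ 10/2 mod 17. 2⁻¹ ≡ 9 (mod 17) since 2·9 = 18 ≡ 1, so λ ≡ 5.
  x = λ² - 3 - 5 = 25 - 8 ≡ 0; y = λ·(3 - 0) - 12 ≡ 3. → (0, 3)
5G: (0, 3) + (5, 5). λ = (5 - 3)/(5 - 0) ≡ 2/5 mod 17. 5⁻¹ ≡ 7 (mod 17) since 5·7 = 35 ≡ 1, so λ ≡ 14.
  x = λ² - 0 - 5 = 196 - 5 ≡ 4; y = λ·(0 - 4) - 3 ≡ 9. → (4, 9)
6G: (4, 9) + (5, 5). λ = (5 - 9)/(5 - 4) ≡ 13/1 mod 17. 1⁻¹ ≡ 1 (mod 17), so λ ≡ 13.
  x = λ² - 4 - 5 = 169 - 9 ≡ 7; y = λ·(4 - 7) - 9 ≡ 3. → (7, 3)
7G: (7, 3) + (5, 5). λ = (5 - 3)/(5 - 7) ≡ 2/15 mod 17. 15⁻¹ ≡ 8 (mod 17), so λ ≡ 16.
  x = λ² - 7 - 5 = 256 - 12 ≡ 6; y = λ·(7 - 6) - 3 ≡ 13. → (6, 13)
8G: (6, 13) + (5, 5). λ = (5 - 13)/(5 - 6) ≡ 9/16 mod 17. 16⁻¹ ≡ 16 (mod 17), so λ ≡ 8.
  x = λ² - 6 - 5 = 64 - 11 ≡ 2; y = λ·(6 - 2) - 13 ≡ 2. → (2, 2)
9G: (2, 2) + (5, 5). λ = (5 - 2)/(5 - 2) ≡ 3/3 mod 17. 3⁻¹ ≡ 6 (mod 17) since 3·6 = 18 ≡ 1, so λ ≡ 1.
  x = λ² - 2 - 5 = 1 - 7 ≡ 11; y = λ·(2 - 11) - 2 ≡ 6. → (11, 6)
10G: (11, 6) + (5, 5). λ = (5 - 6)/(5 - 11) ≡ 16/11 mod 17. 11⁻¹ ≡ 14 (mod 17), so λ ≡ 3.
  x = λ² - 11 - 5 = 9 - 16 ≡ 10; y = λ·(11 - 10) - 6 ≡ 14. → (10, 14)

(10, 14)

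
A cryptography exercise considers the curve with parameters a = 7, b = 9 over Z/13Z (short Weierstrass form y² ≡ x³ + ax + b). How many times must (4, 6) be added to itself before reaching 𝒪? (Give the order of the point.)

6

2P: tangent at (4, 6): λ = (3·4² + 7)/(2·6) ≡ 3/12. 12⁻¹ ≡ 12 (mod 13), so λ ≡ 3·12 ≡ 10.
  x = λ² - 4 - 4 = 100 - 8 ≡ 1; y = λ·(4 - 1) - 6 ≡ 11. → (1, 11)
3P: (1, 11) + (4, 6). λ = (6 - 11)/(4 - 1) ≡ 8/3 mod 13. 3⁻¹ ≡ 9 (mod 13) since 3·9 = 27 ≡ 1, so λ ≡ 7.
  x = λ² - 1 - 4 = 49 - 5 ≡ 5; y = λ·(1 - 5) - 11 ≡ 0. → (5, 0)
4P: (5, 0) + (4, 6). λ = (6 - 0)/(4 - 5) ≡ 6/12 mod 13. 12⁻¹ ≡ 12 (mod 13) since 12·12 = 144 ≡ 1, so λ ≡ 7.
  x = λ² - 5 - 4 = 49 - 9 ≡ 1; y = λ·(5 - 1) - 0 ≡ 2. → (1, 2)
5P: (1, 2) + (4, 6). λ = (6 - 2)/(4 - 1) ≡ 4/3 mod 13. 3⁻¹ ≡ 9 (mod 13), so λ ≡ 10.
  x = λ² - 1 - 4 = 100 - 5 ≡ 4; y = λ·(1 - 4) - 2 ≡ 7. → (4, 7)
6P: (4, 7) + (4, 6): same x and y₁ ≡ -y₂, so the sum is 𝒪.
6P = 𝒪, so the order is 6.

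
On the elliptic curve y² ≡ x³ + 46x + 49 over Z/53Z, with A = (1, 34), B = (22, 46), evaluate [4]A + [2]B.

First 4A:
Repeated addition: build up to 4A.
2A: tangent at (1, 34): λ = (3·1² + 46)/(2·34) ≡ 49/15. 15⁻¹ ≡ 46 (mod 53), so λ ≡ 49·46 ≡ 28.
  x = λ² - 1 - 1 = 784 - 2 ≡ 40; y = λ·(1 - 40) - 34 ≡ 40. → (40, 40)
3A: (40, 40) + (1, 34). λ = (34 - 40)/(1 - 40) ≡ 47/14 mod 53. 14⁻¹ ≡ 19 (mod 53), so λ ≡ 45.
  x = λ² - 40 - 1 = 2025 - 41 ≡ 23; y = λ·(40 - 23) - 40 ≡ 36. → (23, 36)
4A: (23, 36) + (1, 34). λ = (34 - 36)/(1 - 23) ≡ 51/31 mod 53. 31⁻¹ ≡ 12 (mod 53), so λ ≡ 29.
  x = λ² - 23 - 1 = 841 - 24 ≡ 22; y = λ·(23 - 22) - 36 ≡ 46. → (22, 46)
4A = (22, 46).
Next 2B:
Repeated addition: build up to 2B.
2B: tangent at (22, 46): λ = (3·22² + 46)/(2·46) ≡ 14/39. 39⁻¹ ≡ 34 (mod 53) since 39·34 = 1326 ≡ 1, so λ ≡ 14·34 ≡ 52.
  x = λ² - 22 - 22 = 2704 - 44 ≡ 10; y = λ·(22 - 10) - 46 ≡ 48. → (10, 48)
2B = (10, 48).
Finally 4A + 2B:
(22, 46) + (10, 48). λ = (48 - 46)/(10 - 22) ≡ 2/41 mod 53. 41⁻¹ ≡ 22 (mod 53), so λ ≡ 44.
  x = λ² - 22 - 10 = 1936 - 32 ≡ 49; y = λ·(22 - 49) - 46 ≡ 38. → (49, 38)

(49, 38)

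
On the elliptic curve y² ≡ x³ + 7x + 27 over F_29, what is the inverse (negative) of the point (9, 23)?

(9, 6)

-(9, 23) = (9, -23 mod 29) = (9, 6).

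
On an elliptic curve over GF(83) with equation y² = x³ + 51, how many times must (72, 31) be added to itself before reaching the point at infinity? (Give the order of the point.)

2P: tangent at (72, 31): λ = (3·72² + 0)/(2·31) ≡ 31/62. 62⁻¹ ≡ 79 (mod 83), so λ ≡ 31·79 ≡ 42.
  x = λ² - 72 - 72 = 1764 - 144 ≡ 43; y = λ·(72 - 43) - 31 ≡ 25. → (43, 25)
3P: (43, 25) + (72, 31). λ = (31 - 25)/(72 - 43) ≡ 6/29 mod 83. 29⁻¹ ≡ 63 (mod 83), so λ ≡ 46.
  x = λ² - 43 - 72 = 2116 - 115 ≡ 9; y = λ·(43 - 9) - 25 ≡ 45. → (9, 45)
4P: (9, 45) + (72, 31). λ = (31 - 45)/(72 - 9) ≡ 69/63 mod 83. 63⁻¹ ≡ 29 (mod 83) since 63·29 = 1827 ≡ 1, so λ ≡ 9.
  x = λ² - 9 - 72 = 81 - 81 ≡ 0; y = λ·(9 - 0) - 45 ≡ 36. → (0, 36)
5P: (0, 36) + (72, 31). λ = (31 - 36)/(72 - 0) ≡ 78/72 mod 83. 72⁻¹ ≡ 15 (mod 83) since 72·15 = 1080 ≡ 1, so λ ≡ 8.
  x = λ² - 0 - 72 = 64 - 72 ≡ 75; y = λ·(0 - 75) - 36 ≡ 28. → (75, 28)
6P: (75, 28) + (72, 31). λ = (31 - 28)/(72 - 75) ≡ 3/80 mod 83. 80⁻¹ ≡ 55 (mod 83) since 80·55 = 4400 ≡ 1, so λ ≡ 82.
  x = λ² - 75 - 72 = 6724 - 147 ≡ 20; y = λ·(75 - 20) - 28 ≡ 0. → (20, 0)
7P: (20, 0) + (72, 31). λ = (31 - 0)/(72 - 20) ≡ 31/52 mod 83. 52⁻¹ ≡ 8 (mod 83), so λ ≡ 82.
  x = λ² - 20 - 72 = 6724 - 92 ≡ 75; y = λ·(20 - 75) - 0 ≡ 55. → (75, 55)
8P: (75, 55) + (72, 31). λ = (31 - 55)/(72 - 75) ≡ 59/80 mod 83. 80⁻¹ ≡ 55 (mod 83), so λ ≡ 8.
  x = λ² - 75 - 72 = 64 - 147 ≡ 0; y = λ·(75 - 0) - 55 ≡ 47. → (0, 47)
9P: (0, 47) + (72, 31). λ = (31 - 47)/(72 - 0) ≡ 67/72 mod 83. 72⁻¹ ≡ 15 (mod 83) since 72·15 = 1080 ≡ 1, so λ ≡ 9.
  x = λ² - 0 - 72 = 81 - 72 ≡ 9; y = λ·(0 - 9) - 47 ≡ 38. → (9, 38)
10P: (9, 38) + (72, 31). λ = (31 - 38)/(72 - 9) ≡ 76/63 mod 83. 63⁻¹ ≡ 29 (mod 83) since 63·29 = 1827 ≡ 1, so λ ≡ 46.
  x = λ² - 9 - 72 = 2116 - 81 ≡ 43; y = λ·(9 - 43) - 38 ≡ 58. → (43, 58)
11P: (43, 58) + (72, 31). λ = (31 - 58)/(72 - 43) ≡ 56/29 mod 83. 29⁻¹ ≡ 63 (mod 83) since 29·63 = 1827 ≡ 1, so λ ≡ 42.
  x = λ² - 43 - 72 = 1764 - 115 ≡ 72; y = λ·(43 - 72) - 58 ≡ 52. → (72, 52)
12P: (72, 52) + (72, 31): same x and y₁ ≡ -y₂, so the sum is the point at infinity.
12P = the point at infinity, so the order is 12.

12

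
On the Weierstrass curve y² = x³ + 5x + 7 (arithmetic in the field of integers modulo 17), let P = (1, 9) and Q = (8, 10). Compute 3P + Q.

(8, 7)

First 3P:
Repeated addition: build up to 3P.
2P: tangent at (1, 9): λ = (3·1² + 5)/(2·9) ≡ 8/1. 1⁻¹ ≡ 1 (mod 17), so λ ≡ 8·1 ≡ 8.
  x = λ² - 1 - 1 = 64 - 2 ≡ 11; y = λ·(1 - 11) - 9 ≡ 13. → (11, 13)
3P: (11, 13) + (1, 9). λ = (9 - 13)/(1 - 11) ≡ 13/7 mod 17. 7⁻¹ ≡ 5 (mod 17), so λ ≡ 14.
  x = λ² - 11 - 1 = 196 - 12 ≡ 14; y = λ·(11 - 14) - 13 ≡ 13. → (14, 13)
3P = (14, 13).
Finally 3P + Q:
(14, 13) + (8, 10). λ = (10 - 13)/(8 - 14) ≡ 14/11 mod 17. 11⁻¹ ≡ 14 (mod 17), so λ ≡ 9.
  x = λ² - 14 - 8 = 81 - 22 ≡ 8; y = λ·(14 - 8) - 13 ≡ 7. → (8, 7)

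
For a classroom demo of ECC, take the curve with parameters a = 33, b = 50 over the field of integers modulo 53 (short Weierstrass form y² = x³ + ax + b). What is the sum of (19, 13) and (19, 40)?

O

The two points share x = 19 and their y-coordinates satisfy 13 + 40 ≡ 0 (mod 53), so they are inverses. Their sum is 𝒪.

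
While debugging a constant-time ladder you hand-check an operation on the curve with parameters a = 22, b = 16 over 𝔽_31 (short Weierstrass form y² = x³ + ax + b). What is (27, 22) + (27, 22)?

tangent at (27, 22): λ = (3·27² + 22)/(2·22) ≡ 8/13. 13⁻¹ ≡ 12 (mod 31) since 13·12 = 156 ≡ 1, so λ ≡ 8·12 ≡ 3.
  x = λ² - 27 - 27 = 9 - 54 ≡ 17; y = λ·(27 - 17) - 22 ≡ 8. → (17, 8)

(17, 8)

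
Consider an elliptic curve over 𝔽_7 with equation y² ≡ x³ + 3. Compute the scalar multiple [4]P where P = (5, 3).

Double-and-add on 4 = (100)₂. Start with P = (5, 3) for the leading 1-bit.
double: tangent at (5, 3): λ = (3·5² + 0)/(2·3) ≡ 5/6. 6⁻¹ ≡ 6 (mod 7) since 6·6 = 36 ≡ 1, so λ ≡ 5·6 ≡ 2.
  x = λ² - 5 - 5 = 4 - 10 ≡ 1; y = λ·(5 - 1) - 3 ≡ 5. → (1, 5)
double: tangent at (1, 5): λ = (3·1² + 0)/(2·5) ≡ 3/3. 3⁻¹ ≡ 5 (mod 7), so λ ≡ 3·5 ≡ 1.
  x = λ² - 1 - 1 = 1 - 2 ≡ 6; y = λ·(1 - 6) - 5 ≡ 4. → (6, 4)

(6, 4)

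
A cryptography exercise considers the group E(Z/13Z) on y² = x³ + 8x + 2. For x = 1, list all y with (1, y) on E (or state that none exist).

x³ + 8x + 2 = 11 ≡ 11 (mod 13).
11 is a non-residue mod 13; no y exists.

none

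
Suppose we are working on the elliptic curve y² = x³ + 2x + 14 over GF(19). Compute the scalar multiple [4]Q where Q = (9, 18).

(3, 3)

Repeated addition: build up to 4Q.
2Q: tangent at (9, 18): λ = (3·9² + 2)/(2·18) ≡ 17/17. 17⁻¹ ≡ 9 (mod 19), so λ ≡ 17·9 ≡ 1.
  x = λ² - 9 - 9 = 1 - 18 ≡ 2; y = λ·(9 - 2) - 18 ≡ 8. → (2, 8)
3Q: (2, 8) + (9, 18). λ = (18 - 8)/(9 - 2) ≡ 10/7 mod 19. 7⁻¹ ≡ 11 (mod 19) since 7·11 = 77 ≡ 1, so λ ≡ 15.
  x = λ² - 2 - 9 = 225 - 11 ≡ 5; y = λ·(2 - 5) - 8 ≡ 4. → (5, 4)
4Q: (5, 4) + (9, 18). λ = (18 - 4)/(9 - 5) ≡ 14/4 mod 19. 4⁻¹ ≡ 5 (mod 19), so λ ≡ 13.
  x = λ² - 5 - 9 = 169 - 14 ≡ 3; y = λ·(5 - 3) - 4 ≡ 3. → (3, 3)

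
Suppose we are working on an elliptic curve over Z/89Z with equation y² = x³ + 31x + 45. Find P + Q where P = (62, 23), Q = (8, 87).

(62, 23) + (8, 87). λ = (87 - 23)/(8 - 62) ≡ 64/35 mod 89. 35⁻¹ ≡ 28 (mod 89), so λ ≡ 12.
  x = λ² - 62 - 8 = 144 - 70 ≡ 74; y = λ·(62 - 74) - 23 ≡ 11. → (74, 11)

(74, 11)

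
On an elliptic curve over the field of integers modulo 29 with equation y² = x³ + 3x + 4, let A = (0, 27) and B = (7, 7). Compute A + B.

(0, 27) + (7, 7). λ = (7 - 27)/(7 - 0) ≡ 9/7 mod 29. 7⁻¹ ≡ 25 (mod 29), so λ ≡ 22.
  x = λ² - 0 - 7 = 484 - 7 ≡ 13; y = λ·(0 - 13) - 27 ≡ 6. → (13, 6)

(13, 6)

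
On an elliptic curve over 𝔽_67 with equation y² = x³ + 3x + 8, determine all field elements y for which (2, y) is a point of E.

x³ + 3x + 8 = 22 ≡ 22 (mod 67).
Square roots of 22 mod 67: 25 and 42 (since 25² = 625 ≡ 22).

25, 42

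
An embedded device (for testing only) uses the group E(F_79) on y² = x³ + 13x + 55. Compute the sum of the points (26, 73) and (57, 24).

(47, 29)

(26, 73) + (57, 24). λ = (24 - 73)/(57 - 26) ≡ 30/31 mod 79. 31⁻¹ ≡ 51 (mod 79), so λ ≡ 29.
  x = λ² - 26 - 57 = 841 - 83 ≡ 47; y = λ·(26 - 47) - 73 ≡ 29. → (47, 29)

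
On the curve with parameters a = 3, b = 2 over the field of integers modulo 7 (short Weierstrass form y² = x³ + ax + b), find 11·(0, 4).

(2, 4)

Write G = (0, 4).
Repeated addition: build up to 11G.
2G: tangent at (0, 4): λ = (3·0² + 3)/(2·4) ≡ 3/1. 1⁻¹ ≡ 1 (mod 7) since 1·1 = 1 ≡ 1, so λ ≡ 3·1 ≡ 3.
  x = λ² - 0 - 0 = 9 - 0 ≡ 2; y = λ·(0 - 2) - 4 ≡ 4. → (2, 4)
3G: (2, 4) + (0, 4). λ = (4 - 4)/(0 - 2) ≡ 0/5 mod 7. 5⁻¹ ≡ 3 (mod 7), so λ ≡ 0.
  x = λ² - 2 - 0 = 0 - 2 ≡ 5; y = λ·(2 - 5) - 4 ≡ 3. → (5, 3)
4G: (5, 3) + (0, 4). λ = (4 - 3)/(0 - 5) ≡ 1/2 mod 7. 2⁻¹ ≡ 4 (mod 7) since 2·4 = 8 ≡ 1, so λ ≡ 4.
  x = λ² - 5 - 0 = 16 - 5 ≡ 4; y = λ·(5 - 4) - 3 ≡ 1. → (4, 1)
5G: (4, 1) + (0, 4). λ = (4 - 1)/(0 - 4) ≡ 3/3 mod 7. 3⁻¹ ≡ 5 (mod 7) since 3·5 = 15 ≡ 1, so λ ≡ 1.
  x = λ² - 4 - 0 = 1 - 4 ≡ 4; y = λ·(4 - 4) - 1 ≡ 6. → (4, 6)
6G: (4, 6) + (0, 4). λ = (4 - 6)/(0 - 4) ≡ 5/3 mod 7. 3⁻¹ ≡ 5 (mod 7), so λ ≡ 4.
  x = λ² - 4 - 0 = 16 - 4 ≡ 5; y = λ·(4 - 5) - 6 ≡ 4. → (5, 4)
7G: (5, 4) + (0, 4). λ = (4 - 4)/(0 - 5) ≡ 0/2 mod 7. 2⁻¹ ≡ 4 (mod 7) since 2·4 = 8 ≡ 1, so λ ≡ 0.
  x = λ² - 5 - 0 = 0 - 5 ≡ 2; y = λ·(5 - 2) - 4 ≡ 3. → (2, 3)
8G: (2, 3) + (0, 4). λ = (4 - 3)/(0 - 2) ≡ 1/5 mod 7. 5⁻¹ ≡ 3 (mod 7), so λ ≡ 3.
  x = λ² - 2 - 0 = 9 - 2 ≡ 0; y = λ·(2 - 0) - 3 ≡ 3. → (0, 3)
9G: (0, 3) + (0, 4): same x and y₁ ≡ -y₂, so the sum is 𝒪.
10G: 𝒪 + (0, 4) = (0, 4) (identity).
11G: tangent at (0, 4): λ = (3·0² + 3)/(2·4) ≡ 3/1. 1⁻¹ ≡ 1 (mod 7), so λ ≡ 3·1 ≡ 3.
  x = λ² - 0 - 0 = 9 - 0 ≡ 2; y = λ·(0 - 2) - 4 ≡ 4. → (2, 4)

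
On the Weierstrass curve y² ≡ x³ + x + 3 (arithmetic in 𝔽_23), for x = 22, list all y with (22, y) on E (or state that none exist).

x³ + 1x + 3 = 10673 ≡ 1 (mod 23).
Square roots of 1 mod 23: 1 and 22 (since 1² = 1 ≡ 1).

1, 22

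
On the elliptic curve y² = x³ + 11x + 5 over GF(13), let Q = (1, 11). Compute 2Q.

tangent at (1, 11): λ = (3·1² + 11)/(2·11) ≡ 1/9. 9⁻¹ ≡ 3 (mod 13), so λ ≡ 1·3 ≡ 3.
  x = λ² - 1 - 1 = 9 - 2 ≡ 7; y = λ·(1 - 7) - 11 ≡ 10. → (7, 10)

(7, 10)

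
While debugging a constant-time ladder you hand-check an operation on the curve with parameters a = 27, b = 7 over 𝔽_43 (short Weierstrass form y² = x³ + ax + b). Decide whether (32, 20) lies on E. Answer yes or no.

yes

y² = 20² ≡ 13; x³ + 27x + 7 = 33639 ≡ 13 (mod 43). 13 = 13.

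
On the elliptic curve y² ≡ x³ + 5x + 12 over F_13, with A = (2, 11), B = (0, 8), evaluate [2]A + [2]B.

First 2A:
Repeated addition: build up to 2A.
2A: tangent at (2, 11): λ = (3·2² + 5)/(2·11) ≡ 4/9. 9⁻¹ ≡ 3 (mod 13) since 9·3 = 27 ≡ 1, so λ ≡ 4·3 ≡ 12.
  x = λ² - 2 - 2 = 144 - 4 ≡ 10; y = λ·(2 - 10) - 11 ≡ 10. → (10, 10)
2A = (10, 10).
Next 2B:
Repeated addition: build up to 2B.
2B: tangent at (0, 8): λ = (3·0² + 5)/(2·8) ≡ 5/3. 3⁻¹ ≡ 9 (mod 13), so λ ≡ 5·9 ≡ 6.
  x = λ² - 0 - 0 = 36 - 0 ≡ 10; y = λ·(0 - 10) - 8 ≡ 10. → (10, 10)
2B = (10, 10).
Finally 2A + 2B:
tangent at (10, 10): λ = (3·10² + 5)/(2·10) ≡ 6/7. 7⁻¹ ≡ 2 (mod 13) since 7·2 = 14 ≡ 1, so λ ≡ 6·2 ≡ 12.
  x = λ² - 10 - 10 = 144 - 20 ≡ 7; y = λ·(10 - 7) - 10 ≡ 0. → (7, 0)

(7, 0)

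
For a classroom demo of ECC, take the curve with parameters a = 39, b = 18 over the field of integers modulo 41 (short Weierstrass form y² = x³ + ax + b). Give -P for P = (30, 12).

-(30, 12) = (30, -12 mod 41) = (30, 29).

(30, 29)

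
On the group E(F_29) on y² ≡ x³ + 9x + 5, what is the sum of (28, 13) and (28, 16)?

O

The two points share x = 28 and their y-coordinates satisfy 13 + 16 ≡ 0 (mod 29), so they are inverses. Their sum is O.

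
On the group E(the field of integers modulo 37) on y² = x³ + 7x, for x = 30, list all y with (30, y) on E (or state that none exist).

x³ + 7x + 0 = 27210 ≡ 15 (mod 37).
15 is a non-residue mod 37; no y exists.

none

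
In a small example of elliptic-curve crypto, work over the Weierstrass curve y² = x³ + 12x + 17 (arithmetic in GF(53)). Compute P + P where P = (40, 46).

(35, 45)

tangent at (40, 46): λ = (3·40² + 12)/(2·46) ≡ 42/39. 39⁻¹ ≡ 34 (mod 53), so λ ≡ 42·34 ≡ 50.
  x = λ² - 40 - 40 = 2500 - 80 ≡ 35; y = λ·(40 - 35) - 46 ≡ 45. → (35, 45)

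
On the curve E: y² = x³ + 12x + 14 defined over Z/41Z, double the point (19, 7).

tangent at (19, 7): λ = (3·19² + 12)/(2·7) ≡ 29/14. 14⁻¹ ≡ 3 (mod 41), so λ ≡ 29·3 ≡ 5.
  x = λ² - 19 - 19 = 25 - 38 ≡ 28; y = λ·(19 - 28) - 7 ≡ 30. → (28, 30)

(28, 30)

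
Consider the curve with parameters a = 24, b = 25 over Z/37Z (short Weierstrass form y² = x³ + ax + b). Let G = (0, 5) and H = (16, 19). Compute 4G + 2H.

(0, 5)

First 4G:
Repeated addition: build up to 4G.
2G: tangent at (0, 5): λ = (3·0² + 24)/(2·5) ≡ 24/10. 10⁻¹ ≡ 26 (mod 37), so λ ≡ 24·26 ≡ 32.
  x = λ² - 0 - 0 = 1024 - 0 ≡ 25; y = λ·(0 - 25) - 5 ≡ 9. → (25, 9)
3G: (25, 9) + (0, 5). λ = (5 - 9)/(0 - 25) ≡ 33/12 mod 37. 12⁻¹ ≡ 34 (mod 37), so λ ≡ 12.
  x = λ² - 25 - 0 = 144 - 25 ≡ 8; y = λ·(25 - 8) - 9 ≡ 10. → (8, 10)
4G: (8, 10) + (0, 5). λ = (5 - 10)/(0 - 8) ≡ 32/29 mod 37. 29⁻¹ ≡ 23 (mod 37), so λ ≡ 33.
  x = λ² - 8 - 0 = 1089 - 8 ≡ 8; y = λ·(8 - 8) - 10 ≡ 27. → (8, 27)
4G = (8, 27).
Next 2H:
Repeated addition: build up to 2H.
2H: tangent at (16, 19): λ = (3·16² + 24)/(2·19) ≡ 15/1. 1⁻¹ ≡ 1 (mod 37) since 1·1 = 1 ≡ 1, so λ ≡ 15·1 ≡ 15.
  x = λ² - 16 - 16 = 225 - 32 ≡ 8; y = λ·(16 - 8) - 19 ≡ 27. → (8, 27)
2H = (8, 27).
Finally 4G + 2H:
tangent at (8, 27): λ = (3·8² + 24)/(2·27) ≡ 31/17. 17⁻¹ ≡ 24 (mod 37), so λ ≡ 31·24 ≡ 4.
  x = λ² - 8 - 8 = 16 - 16 ≡ 0; y = λ·(8 - 0) - 27 ≡ 5. → (0, 5)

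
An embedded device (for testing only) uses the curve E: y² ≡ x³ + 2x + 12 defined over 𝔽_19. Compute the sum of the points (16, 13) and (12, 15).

(15, 15)

(16, 13) + (12, 15). λ = (15 - 13)/(12 - 16) ≡ 2/15 mod 19. 15⁻¹ ≡ 14 (mod 19) since 15·14 = 210 ≡ 1, so λ ≡ 9.
  x = λ² - 16 - 12 = 81 - 28 ≡ 15; y = λ·(16 - 15) - 13 ≡ 15. → (15, 15)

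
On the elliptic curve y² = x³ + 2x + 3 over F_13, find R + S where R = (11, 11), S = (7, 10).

(11, 11) + (7, 10). λ = (10 - 11)/(7 - 11) ≡ 12/9 mod 13. 9⁻¹ ≡ 3 (mod 13) since 9·3 = 27 ≡ 1, so λ ≡ 10.
  x = λ² - 11 - 7 = 100 - 18 ≡ 4; y = λ·(11 - 4) - 11 ≡ 7. → (4, 7)

(4, 7)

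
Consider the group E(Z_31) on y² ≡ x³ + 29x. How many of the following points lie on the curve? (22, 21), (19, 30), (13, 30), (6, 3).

2

(22, 21): 21² ≡ 7, rhs ≡ 2 → off.
(19, 30): 30² ≡ 1, rhs ≡ 1 → on.
(13, 30): 30² ≡ 1, rhs ≡ 1 → on.
(6, 3): 3² ≡ 9, rhs ≡ 18 → off.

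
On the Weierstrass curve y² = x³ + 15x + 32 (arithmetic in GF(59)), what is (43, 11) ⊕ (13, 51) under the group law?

(43, 11) + (13, 51). λ = (51 - 11)/(13 - 43) ≡ 40/29 mod 59. 29⁻¹ ≡ 57 (mod 59), so λ ≡ 38.
  x = λ² - 43 - 13 = 1444 - 56 ≡ 31; y = λ·(43 - 31) - 11 ≡ 32. → (31, 32)

(31, 32)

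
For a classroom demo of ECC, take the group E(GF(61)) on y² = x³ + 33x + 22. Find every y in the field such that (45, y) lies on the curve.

x³ + 33x + 22 = 92632 ≡ 34 (mod 61).
Square roots of 34 mod 61: 20 and 41 (since 20² = 400 ≡ 34).

20, 41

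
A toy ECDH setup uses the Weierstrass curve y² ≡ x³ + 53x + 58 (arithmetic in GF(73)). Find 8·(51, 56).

Write G = (51, 56).
Repeated addition: build up to 8G.
2G: tangent at (51, 56): λ = (3·51² + 53)/(2·56) ≡ 45/39. 39⁻¹ ≡ 15 (mod 73) since 39·15 = 585 ≡ 1, so λ ≡ 45·15 ≡ 18.
  x = λ² - 51 - 51 = 324 - 102 ≡ 3; y = λ·(51 - 3) - 56 ≡ 5. → (3, 5)
3G: (3, 5) + (51, 56). λ = (56 - 5)/(51 - 3) ≡ 51/48 mod 73. 48⁻¹ ≡ 35 (mod 73) since 48·35 = 1680 ≡ 1, so λ ≡ 33.
  x = λ² - 3 - 51 = 1089 - 54 ≡ 13; y = λ·(3 - 13) - 5 ≡ 30. → (13, 30)
4G: (13, 30) + (51, 56). λ = (56 - 30)/(51 - 13) ≡ 26/38 mod 73. 38⁻¹ ≡ 25 (mod 73), so λ ≡ 66.
  x = λ² - 13 - 51 = 4356 - 64 ≡ 58; y = λ·(13 - 58) - 30 ≡ 66. → (58, 66)
5G: (58, 66) + (51, 56). λ = (56 - 66)/(51 - 58) ≡ 63/66 mod 73. 66⁻¹ ≡ 52 (mod 73), so λ ≡ 64.
  x = λ² - 58 - 51 = 4096 - 109 ≡ 45; y = λ·(58 - 45) - 66 ≡ 36. → (45, 36)
6G: (45, 36) + (51, 56). λ = (56 - 36)/(51 - 45) ≡ 20/6 mod 73. 6⁻¹ ≡ 61 (mod 73) since 6·61 = 366 ≡ 1, so λ ≡ 52.
  x = λ² - 45 - 51 = 2704 - 96 ≡ 53; y = λ·(45 - 53) - 36 ≡ 59. → (53, 59)
7G: (53, 59) + (51, 56). λ = (56 - 59)/(51 - 53) ≡ 70/71 mod 73. 71⁻¹ ≡ 36 (mod 73), so λ ≡ 38.
  x = λ² - 53 - 51 = 1444 - 104 ≡ 26; y = λ·(53 - 26) - 59 ≡ 18. → (26, 18)
8G: (26, 18) + (51, 56). λ = (56 - 18)/(51 - 26) ≡ 38/25 mod 73. 25⁻¹ ≡ 38 (mod 73), so λ ≡ 57.
  x = λ² - 26 - 51 = 3249 - 77 ≡ 33; y = λ·(26 - 33) - 18 ≡ 21. → (33, 21)

(33, 21)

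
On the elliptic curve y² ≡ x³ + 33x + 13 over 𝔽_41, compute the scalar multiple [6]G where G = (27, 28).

Double-and-add on 6 = (110)₂. Start with G = (27, 28) for the leading 1-bit.
double: tangent at (27, 28): λ = (3·27² + 33)/(2·28) ≡ 6/15. 15⁻¹ ≡ 11 (mod 41) since 15·11 = 165 ≡ 1, so λ ≡ 6·11 ≡ 25.
  x = λ² - 27 - 27 = 625 - 54 ≡ 38; y = λ·(27 - 38) - 28 ≡ 25. → (38, 25)
add G: (38, 25) + (27, 28). λ = (28 - 25)/(27 - 38) ≡ 3/30 mod 41. 30⁻¹ ≡ 26 (mod 41), so λ ≡ 37.
  x = λ² - 38 - 27 = 1369 - 65 ≡ 33; y = λ·(38 - 33) - 25 ≡ 37. → (33, 37)
double: tangent at (33, 37): λ = (3·33² + 33)/(2·37) ≡ 20/33. 33⁻¹ ≡ 5 (mod 41) since 33·5 = 165 ≡ 1, so λ ≡ 20·5 ≡ 18.
  x = λ² - 33 - 33 = 324 - 66 ≡ 12; y = λ·(33 - 12) - 37 ≡ 13. → (12, 13)

(12, 13)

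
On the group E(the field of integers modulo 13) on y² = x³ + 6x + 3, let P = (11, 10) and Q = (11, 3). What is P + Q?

O

The two points share x = 11 and their y-coordinates satisfy 10 + 3 ≡ 0 (mod 13), so they are inverses. Their sum is O.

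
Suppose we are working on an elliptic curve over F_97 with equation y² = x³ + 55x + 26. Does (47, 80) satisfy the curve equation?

y² = 80² ≡ 95; x³ + 55x + 26 = 106434 ≡ 25 (mod 97). 95 ≠ 25.

no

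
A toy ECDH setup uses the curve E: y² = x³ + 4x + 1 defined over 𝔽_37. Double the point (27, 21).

(27, 16)

tangent at (27, 21): λ = (3·27² + 4)/(2·21) ≡ 8/5. 5⁻¹ ≡ 15 (mod 37), so λ ≡ 8·15 ≡ 9.
  x = λ² - 27 - 27 = 81 - 54 ≡ 27; y = λ·(27 - 27) - 21 ≡ 16. → (27, 16)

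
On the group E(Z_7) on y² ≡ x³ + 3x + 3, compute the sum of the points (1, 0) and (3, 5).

(4, 3)

(1, 0) + (3, 5). λ = (5 - 0)/(3 - 1) ≡ 5/2 mod 7. 2⁻¹ ≡ 4 (mod 7) since 2·4 = 8 ≡ 1, so λ ≡ 6.
  x = λ² - 1 - 3 = 36 - 4 ≡ 4; y = λ·(1 - 4) - 0 ≡ 3. → (4, 3)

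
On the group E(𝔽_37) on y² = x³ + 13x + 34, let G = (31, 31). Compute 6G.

(24, 6)

Double-and-add on 6 = (110)₂. Start with G = (31, 31) for the leading 1-bit.
double: tangent at (31, 31): λ = (3·31² + 13)/(2·31) ≡ 10/25. 25⁻¹ ≡ 3 (mod 37), so λ ≡ 10·3 ≡ 30.
  x = λ² - 31 - 31 = 900 - 62 ≡ 24; y = λ·(31 - 24) - 31 ≡ 31. → (24, 31)
add G: (24, 31) + (31, 31). λ = (31 - 31)/(31 - 24) ≡ 0/7 mod 37. 7⁻¹ ≡ 16 (mod 37) since 7·16 = 112 ≡ 1, so λ ≡ 0.
  x = λ² - 24 - 31 = 0 - 55 ≡ 19; y = λ·(24 - 19) - 31 ≡ 6. → (19, 6)
double: tangent at (19, 6): λ = (3·19² + 13)/(2·6) ≡ 23/12. 12⁻¹ ≡ 34 (mod 37) since 12·34 = 408 ≡ 1, so λ ≡ 23·34 ≡ 5.
  x = λ² - 19 - 19 = 25 - 38 ≡ 24; y = λ·(19 - 24) - 6 ≡ 6. → (24, 6)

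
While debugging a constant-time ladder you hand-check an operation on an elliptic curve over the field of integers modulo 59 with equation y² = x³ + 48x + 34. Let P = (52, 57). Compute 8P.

Double-and-add on 8 = (1000)₂. Start with P = (52, 57) for the leading 1-bit.
double: tangent at (52, 57): λ = (3·52² + 48)/(2·57) ≡ 18/55. 55⁻¹ ≡ 44 (mod 59), so λ ≡ 18·44 ≡ 25.
  x = λ² - 52 - 52 = 625 - 104 ≡ 49; y = λ·(52 - 49) - 57 ≡ 18. → (49, 18)
double: tangent at (49, 18): λ = (3·49² + 48)/(2·18) ≡ 53/36. 36⁻¹ ≡ 41 (mod 59) since 36·41 = 1476 ≡ 1, so λ ≡ 53·41 ≡ 49.
  x = λ² - 49 - 49 = 2401 - 98 ≡ 2; y = λ·(49 - 2) - 18 ≡ 43. → (2, 43)
double: tangent at (2, 43): λ = (3·2² + 48)/(2·43) ≡ 1/27. 27⁻¹ ≡ 35 (mod 59) since 27·35 = 945 ≡ 1, so λ ≡ 1·35 ≡ 35.
  x = λ² - 2 - 2 = 1225 - 4 ≡ 41; y = λ·(2 - 41) - 43 ≡ 8. → (41, 8)

(41, 8)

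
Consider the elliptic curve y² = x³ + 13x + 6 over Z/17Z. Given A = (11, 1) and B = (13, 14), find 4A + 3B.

First 4A:
Repeated addition: build up to 4A.
2A: tangent at (11, 1): λ = (3·11² + 13)/(2·1) ≡ 2/2. 2⁻¹ ≡ 9 (mod 17) since 2·9 = 18 ≡ 1, so λ ≡ 2·9 ≡ 1.
  x = λ² - 11 - 11 = 1 - 22 ≡ 13; y = λ·(11 - 13) - 1 ≡ 14. → (13, 14)
3A: (13, 14) + (11, 1). λ = (1 - 14)/(11 - 13) ≡ 4/15 mod 17. 15⁻¹ ≡ 8 (mod 17) since 15·8 = 120 ≡ 1, so λ ≡ 15.
  x = λ² - 13 - 11 = 225 - 24 ≡ 14; y = λ·(13 - 14) - 14 ≡ 5. → (14, 5)
4A: (14, 5) + (11, 1). λ = (1 - 5)/(11 - 14) ≡ 13/14 mod 17. 14⁻¹ ≡ 11 (mod 17) since 14·11 = 154 ≡ 1, so λ ≡ 7.
  x = λ² - 14 - 11 = 49 - 25 ≡ 7; y = λ·(14 - 7) - 5 ≡ 10. → (7, 10)
4A = (7, 10).
Next 3B:
Repeated addition: build up to 3B.
2B: tangent at (13, 14): λ = (3·13² + 13)/(2·14) ≡ 10/11. 11⁻¹ ≡ 14 (mod 17) since 11·14 = 154 ≡ 1, so λ ≡ 10·14 ≡ 4.
  x = λ² - 13 - 13 = 16 - 26 ≡ 7; y = λ·(13 - 7) - 14 ≡ 10. → (7, 10)
3B: (7, 10) + (13, 14). λ = (14 - 10)/(13 - 7) ≡ 4/6 mod 17. 6⁻¹ ≡ 3 (mod 17), so λ ≡ 12.
  x = λ² - 7 - 13 = 144 - 20 ≡ 5; y = λ·(7 - 5) - 10 ≡ 14. → (5, 14)
3B = (5, 14).
Finally 4A + 3B:
(7, 10) + (5, 14). λ = (14 - 10)/(5 - 7) ≡ 4/15 mod 17. 15⁻¹ ≡ 8 (mod 17), so λ ≡ 15.
  x = λ² - 7 - 5 = 225 - 12 ≡ 9; y = λ·(7 - 9) - 10 ≡ 11. → (9, 11)

(9, 11)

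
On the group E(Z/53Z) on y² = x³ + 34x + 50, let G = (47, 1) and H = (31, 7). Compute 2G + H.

(19, 20)

First 2G:
Repeated addition: build up to 2G.
2G: tangent at (47, 1): λ = (3·47² + 34)/(2·1) ≡ 36/2. 2⁻¹ ≡ 27 (mod 53) since 2·27 = 54 ≡ 1, so λ ≡ 36·27 ≡ 18.
  x = λ² - 47 - 47 = 324 - 94 ≡ 18; y = λ·(47 - 18) - 1 ≡ 44. → (18, 44)
2G = (18, 44).
Finally 2G + H:
(18, 44) + (31, 7). λ = (7 - 44)/(31 - 18) ≡ 16/13 mod 53. 13⁻¹ ≡ 49 (mod 53), so λ ≡ 42.
  x = λ² - 18 - 31 = 1764 - 49 ≡ 19; y = λ·(18 - 19) - 44 ≡ 20. → (19, 20)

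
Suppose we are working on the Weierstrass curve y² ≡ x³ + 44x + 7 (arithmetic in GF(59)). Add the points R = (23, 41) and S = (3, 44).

(23, 41) + (3, 44). λ = (44 - 41)/(3 - 23) ≡ 3/39 mod 59. 39⁻¹ ≡ 56 (mod 59) since 39·56 = 2184 ≡ 1, so λ ≡ 50.
  x = λ² - 23 - 3 = 2500 - 26 ≡ 55; y = λ·(23 - 55) - 41 ≡ 11. → (55, 11)

(55, 11)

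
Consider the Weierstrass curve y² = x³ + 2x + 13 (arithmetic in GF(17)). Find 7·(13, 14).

(13, 3)

Write G = (13, 14).
Double-and-add on 7 = (111)₂. Start with G = (13, 14) for the leading 1-bit.
double: tangent at (13, 14): λ = (3·13² + 2)/(2·14) ≡ 16/11. 11⁻¹ ≡ 14 (mod 17) since 11·14 = 154 ≡ 1, so λ ≡ 16·14 ≡ 3.
  x = λ² - 13 - 13 = 9 - 26 ≡ 0; y = λ·(13 - 0) - 14 ≡ 8. → (0, 8)
add G: (0, 8) + (13, 14). λ = (14 - 8)/(13 - 0) ≡ 6/13 mod 17. 13⁻¹ ≡ 4 (mod 17) since 13·4 = 52 ≡ 1, so λ ≡ 7.
  x = λ² - 0 - 13 = 49 - 13 ≡ 2; y = λ·(0 - 2) - 8 ≡ 12. → (2, 12)
double: tangent at (2, 12): λ = (3·2² + 2)/(2·12) ≡ 14/7. 7⁻¹ ≡ 5 (mod 17), so λ ≡ 14·5 ≡ 2.
  x = λ² - 2 - 2 = 4 - 4 ≡ 0; y = λ·(2 - 0) - 12 ≡ 9. → (0, 9)
add G: (0, 9) + (13, 14). λ = (14 - 9)/(13 - 0) ≡ 5/13 mod 17. 13⁻¹ ≡ 4 (mod 17), so λ ≡ 3.
  x = λ² - 0 - 13 = 9 - 13 ≡ 13; y = λ·(0 - 13) - 9 ≡ 3. → (13, 3)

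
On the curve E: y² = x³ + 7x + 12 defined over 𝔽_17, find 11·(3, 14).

Write G = (3, 14).
Double-and-add on 11 = (1011)₂. Start with G = (3, 14) for the leading 1-bit.
double: tangent at (3, 14): λ = (3·3² + 7)/(2·14) ≡ 0/11. 11⁻¹ ≡ 14 (mod 17), so λ ≡ 0·14 ≡ 0.
  x = λ² - 3 - 3 = 0 - 6 ≡ 11; y = λ·(3 - 11) - 14 ≡ 3. → (11, 3)
double: tangent at (11, 3): λ = (3·11² + 7)/(2·3) ≡ 13/6. 6⁻¹ ≡ 3 (mod 17) since 6·3 = 18 ≡ 1, so λ ≡ 13·3 ≡ 5.
  x = λ² - 11 - 11 = 25 - 22 ≡ 3; y = λ·(11 - 3) - 3 ≡ 3. → (3, 3)
add G: (3, 3) + (3, 14): same x and y₁ ≡ -y₂, so the sum is ∞.
double: ∞ + ∞ = ∞ (identity).
add G: ∞ + (3, 14) = (3, 14) (identity).

(3, 14)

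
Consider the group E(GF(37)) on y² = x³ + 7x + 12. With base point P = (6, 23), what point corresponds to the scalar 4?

(29, 31)

Repeated addition: build up to 4P.
2P: tangent at (6, 23): λ = (3·6² + 7)/(2·23) ≡ 4/9. 9⁻¹ ≡ 33 (mod 37), so λ ≡ 4·33 ≡ 21.
  x = λ² - 6 - 6 = 441 - 12 ≡ 22; y = λ·(6 - 22) - 23 ≡ 11. → (22, 11)
3P: (22, 11) + (6, 23). λ = (23 - 11)/(6 - 22) ≡ 12/21 mod 37. 21⁻¹ ≡ 30 (mod 37), so λ ≡ 27.
  x = λ² - 22 - 6 = 729 - 28 ≡ 35; y = λ·(22 - 35) - 11 ≡ 8. → (35, 8)
4P: (35, 8) + (6, 23). λ = (23 - 8)/(6 - 35) ≡ 15/8 mod 37. 8⁻¹ ≡ 14 (mod 37), so λ ≡ 25.
  x = λ² - 35 - 6 = 625 - 41 ≡ 29; y = λ·(35 - 29) - 8 ≡ 31. → (29, 31)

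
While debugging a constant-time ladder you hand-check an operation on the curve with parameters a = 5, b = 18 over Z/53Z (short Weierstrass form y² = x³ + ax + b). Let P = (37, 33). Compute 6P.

(23, 51)

Repeated addition: build up to 6P.
2P: tangent at (37, 33): λ = (3·37² + 5)/(2·33) ≡ 31/13. 13⁻¹ ≡ 49 (mod 53), so λ ≡ 31·49 ≡ 35.
  x = λ² - 37 - 37 = 1225 - 74 ≡ 38; y = λ·(37 - 38) - 33 ≡ 38. → (38, 38)
3P: (38, 38) + (37, 33). λ = (33 - 38)/(37 - 38) ≡ 48/52 mod 53. 52⁻¹ ≡ 52 (mod 53), so λ ≡ 5.
  x = λ² - 38 - 37 = 25 - 75 ≡ 3; y = λ·(38 - 3) - 38 ≡ 31. → (3, 31)
4P: (3, 31) + (37, 33). λ = (33 - 31)/(37 - 3) ≡ 2/34 mod 53. 34⁻¹ ≡ 39 (mod 53) since 34·39 = 1326 ≡ 1, so λ ≡ 25.
  x = λ² - 3 - 37 = 625 - 40 ≡ 2; y = λ·(3 - 2) - 31 ≡ 47. → (2, 47)
5P: (2, 47) + (37, 33). λ = (33 - 47)/(37 - 2) ≡ 39/35 mod 53. 35⁻¹ ≡ 50 (mod 53), so λ ≡ 42.
  x = λ² - 2 - 37 = 1764 - 39 ≡ 29; y = λ·(2 - 29) - 47 ≡ 38. → (29, 38)
6P: (29, 38) + (37, 33). λ = (33 - 38)/(37 - 29) ≡ 48/8 mod 53. 8⁻¹ ≡ 20 (mod 53) since 8·20 = 160 ≡ 1, so λ ≡ 6.
  x = λ² - 29 - 37 = 36 - 66 ≡ 23; y = λ·(29 - 23) - 38 ≡ 51. → (23, 51)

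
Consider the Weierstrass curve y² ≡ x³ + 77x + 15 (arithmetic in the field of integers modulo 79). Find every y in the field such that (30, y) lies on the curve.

x³ + 77x + 15 = 29325 ≡ 16 (mod 79).
Square roots of 16 mod 79: 4 and 75 (since 4² = 16 ≡ 16).

4, 75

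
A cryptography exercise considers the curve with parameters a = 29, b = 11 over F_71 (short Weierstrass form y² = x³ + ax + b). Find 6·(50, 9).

Write Q = (50, 9).
Repeated addition: build up to 6Q.
2Q: tangent at (50, 9): λ = (3·50² + 29)/(2·9) ≡ 3/18. 18⁻¹ ≡ 4 (mod 71) since 18·4 = 72 ≡ 1, so λ ≡ 3·4 ≡ 12.
  x = λ² - 50 - 50 = 144 - 100 ≡ 44; y = λ·(50 - 44) - 9 ≡ 63. → (44, 63)
3Q: (44, 63) + (50, 9). λ = (9 - 63)/(50 - 44) ≡ 17/6 mod 71. 6⁻¹ ≡ 12 (mod 71) since 6·12 = 72 ≡ 1, so λ ≡ 62.
  x = λ² - 44 - 50 = 3844 - 94 ≡ 58; y = λ·(44 - 58) - 63 ≡ 63. → (58, 63)
4Q: (58, 63) + (50, 9). λ = (9 - 63)/(50 - 58) ≡ 17/63 mod 71. 63⁻¹ ≡ 62 (mod 71) since 63·62 = 3906 ≡ 1, so λ ≡ 60.
  x = λ² - 58 - 50 = 3600 - 108 ≡ 13; y = λ·(58 - 13) - 63 ≡ 10. → (13, 10)
5Q: (13, 10) + (50, 9). λ = (9 - 10)/(50 - 13) ≡ 70/37 mod 71. 37⁻¹ ≡ 48 (mod 71), so λ ≡ 23.
  x = λ² - 13 - 50 = 529 - 63 ≡ 40; y = λ·(13 - 40) - 10 ≡ 8. → (40, 8)
6Q: (40, 8) + (50, 9). λ = (9 - 8)/(50 - 40) ≡ 1/10 mod 71. 10⁻¹ ≡ 64 (mod 71) since 10·64 = 640 ≡ 1, so λ ≡ 64.
  x = λ² - 40 - 50 = 4096 - 90 ≡ 30; y = λ·(40 - 30) - 8 ≡ 64. → (30, 64)

(30, 64)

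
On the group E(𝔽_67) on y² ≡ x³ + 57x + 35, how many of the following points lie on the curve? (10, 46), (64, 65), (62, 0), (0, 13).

1

(10, 46): 46² ≡ 39, rhs ≡ 64 → off.
(64, 65): 65² ≡ 4, rhs ≡ 38 → off.
(62, 0): 0² ≡ 0, rhs ≡ 27 → off.
(0, 13): 13² ≡ 35, rhs ≡ 35 → on.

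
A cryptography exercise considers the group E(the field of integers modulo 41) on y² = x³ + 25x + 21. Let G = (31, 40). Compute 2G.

tangent at (31, 40): λ = (3·31² + 25)/(2·40) ≡ 38/39. 39⁻¹ ≡ 20 (mod 41), so λ ≡ 38·20 ≡ 22.
  x = λ² - 31 - 31 = 484 - 62 ≡ 12; y = λ·(31 - 12) - 40 ≡ 9. → (12, 9)

(12, 9)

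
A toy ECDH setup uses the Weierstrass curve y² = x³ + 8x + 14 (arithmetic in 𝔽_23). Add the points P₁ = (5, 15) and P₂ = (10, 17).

(5, 15) + (10, 17). λ = (17 - 15)/(10 - 5) ≡ 2/5 mod 23. 5⁻¹ ≡ 14 (mod 23), so λ ≡ 5.
  x = λ² - 5 - 10 = 25 - 15 ≡ 10; y = λ·(5 - 10) - 15 ≡ 6. → (10, 6)

(10, 6)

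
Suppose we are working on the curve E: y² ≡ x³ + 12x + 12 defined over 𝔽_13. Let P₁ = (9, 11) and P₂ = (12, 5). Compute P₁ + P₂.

(9, 11) + (12, 5). λ = (5 - 11)/(12 - 9) ≡ 7/3 mod 13. 3⁻¹ ≡ 9 (mod 13), so λ ≡ 11.
  x = λ² - 9 - 12 = 121 - 21 ≡ 9; y = λ·(9 - 9) - 11 ≡ 2. → (9, 2)

(9, 2)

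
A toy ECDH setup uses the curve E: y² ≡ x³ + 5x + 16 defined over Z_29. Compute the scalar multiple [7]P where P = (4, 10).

Repeated addition: build up to 7P.
2P: tangent at (4, 10): λ = (3·4² + 5)/(2·10) ≡ 24/20. 20⁻¹ ≡ 16 (mod 29) since 20·16 = 320 ≡ 1, so λ ≡ 24·16 ≡ 7.
  x = λ² - 4 - 4 = 49 - 8 ≡ 12; y = λ·(4 - 12) - 10 ≡ 21. → (12, 21)
3P: (12, 21) + (4, 10). λ = (10 - 21)/(4 - 12) ≡ 18/21 mod 29. 21⁻¹ ≡ 18 (mod 29) since 21·18 = 378 ≡ 1, so λ ≡ 5.
  x = λ² - 12 - 4 = 25 - 16 ≡ 9; y = λ·(12 - 9) - 21 ≡ 23. → (9, 23)
4P: (9, 23) + (4, 10). λ = (10 - 23)/(4 - 9) ≡ 16/24 mod 29. 24⁻¹ ≡ 23 (mod 29) since 24·23 = 552 ≡ 1, so λ ≡ 20.
  x = λ² - 9 - 4 = 400 - 13 ≡ 10; y = λ·(9 - 10) - 23 ≡ 15. → (10, 15)
5P: (10, 15) + (4, 10). λ = (10 - 15)/(4 - 10) ≡ 24/23 mod 29. 23⁻¹ ≡ 24 (mod 29) since 23·24 = 552 ≡ 1, so λ ≡ 25.
  x = λ² - 10 - 4 = 625 - 14 ≡ 2; y = λ·(10 - 2) - 15 ≡ 11. → (2, 11)
6P: (2, 11) + (4, 10). λ = (10 - 11)/(4 - 2) ≡ 28/2 mod 29. 2⁻¹ ≡ 15 (mod 29), so λ ≡ 14.
  x = λ² - 2 - 4 = 196 - 6 ≡ 16; y = λ·(2 - 16) - 11 ≡ 25. → (16, 25)
7P: (16, 25) + (4, 10). λ = (10 - 25)/(4 - 16) ≡ 14/17 mod 29. 17⁻¹ ≡ 12 (mod 29) since 17·12 = 204 ≡ 1, so λ ≡ 23.
  x = λ² - 16 - 4 = 529 - 20 ≡ 16; y = λ·(16 - 16) - 25 ≡ 4. → (16, 4)

(16, 4)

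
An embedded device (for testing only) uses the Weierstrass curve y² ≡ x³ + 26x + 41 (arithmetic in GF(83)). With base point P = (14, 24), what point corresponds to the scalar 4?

(0, 46)

Repeated addition: build up to 4P.
2P: tangent at (14, 24): λ = (3·14² + 26)/(2·24) ≡ 33/48. 48⁻¹ ≡ 64 (mod 83) since 48·64 = 3072 ≡ 1, so λ ≡ 33·64 ≡ 37.
  x = λ² - 14 - 14 = 1369 - 28 ≡ 13; y = λ·(14 - 13) - 24 ≡ 13. → (13, 13)
3P: (13, 13) + (14, 24). λ = (24 - 13)/(14 - 13) ≡ 11/1 mod 83. 1⁻¹ ≡ 1 (mod 83), so λ ≡ 11.
  x = λ² - 13 - 14 = 121 - 27 ≡ 11; y = λ·(13 - 11) - 13 ≡ 9. → (11, 9)
4P: (11, 9) + (14, 24). λ = (24 - 9)/(14 - 11) ≡ 15/3 mod 83. 3⁻¹ ≡ 28 (mod 83), so λ ≡ 5.
  x = λ² - 11 - 14 = 25 - 25 ≡ 0; y = λ·(11 - 0) - 9 ≡ 46. → (0, 46)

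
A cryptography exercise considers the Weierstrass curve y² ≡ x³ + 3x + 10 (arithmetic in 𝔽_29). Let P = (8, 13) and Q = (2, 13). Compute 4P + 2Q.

First 4P:
Repeated addition: build up to 4P.
2P: tangent at (8, 13): λ = (3·8² + 3)/(2·13) ≡ 21/26. 26⁻¹ ≡ 19 (mod 29), so λ ≡ 21·19 ≡ 22.
  x = λ² - 8 - 8 = 484 - 16 ≡ 4; y = λ·(8 - 4) - 13 ≡ 17. → (4, 17)
3P: (4, 17) + (8, 13). λ = (13 - 17)/(8 - 4) ≡ 25/4 mod 29. 4⁻¹ ≡ 22 (mod 29) since 4·22 = 88 ≡ 1, so λ ≡ 28.
  x = λ² - 4 - 8 = 784 - 12 ≡ 18; y = λ·(4 - 18) - 17 ≡ 26. → (18, 26)
4P: (18, 26) + (8, 13). λ = (13 - 26)/(8 - 18) ≡ 16/19 mod 29. 19⁻¹ ≡ 26 (mod 29), so λ ≡ 10.
  x = λ² - 18 - 8 = 100 - 26 ≡ 16; y = λ·(18 - 16) - 26 ≡ 23. → (16, 23)
4P = (16, 23).
Next 2Q:
Repeated addition: build up to 2Q.
2Q: tangent at (2, 13): λ = (3·2² + 3)/(2·13) ≡ 15/26. 26⁻¹ ≡ 19 (mod 29), so λ ≡ 15·19 ≡ 24.
  x = λ² - 2 - 2 = 576 - 4 ≡ 21; y = λ·(2 - 21) - 13 ≡ 24. → (21, 24)
2Q = (21, 24).
Finally 4P + 2Q:
(16, 23) + (21, 24). λ = (24 - 23)/(21 - 16) ≡ 1/5 mod 29. 5⁻¹ ≡ 6 (mod 29) since 5·6 = 30 ≡ 1, so λ ≡ 6.
  x = λ² - 16 - 21 = 36 - 37 ≡ 28; y = λ·(16 - 28) - 23 ≡ 21. → (28, 21)

(28, 21)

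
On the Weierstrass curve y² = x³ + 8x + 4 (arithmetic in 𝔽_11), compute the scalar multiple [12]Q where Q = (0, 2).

Double-and-add on 12 = (1100)₂. Start with Q = (0, 2) for the leading 1-bit.
double: tangent at (0, 2): λ = (3·0² + 8)/(2·2) ≡ 8/4. 4⁻¹ ≡ 3 (mod 11), so λ ≡ 8·3 ≡ 2.
  x = λ² - 0 - 0 = 4 - 0 ≡ 4; y = λ·(0 - 4) - 2 ≡ 1. → (4, 1)
add Q: (4, 1) + (0, 2). λ = (2 - 1)/(0 - 4) ≡ 1/7 mod 11. 7⁻¹ ≡ 8 (mod 11) since 7·8 = 56 ≡ 1, so λ ≡ 8.
  x = λ² - 4 - 0 = 64 - 4 ≡ 5; y = λ·(4 - 5) - 1 ≡ 2. → (5, 2)
double: tangent at (5, 2): λ = (3·5² + 8)/(2·2) ≡ 6/4. 4⁻¹ ≡ 3 (mod 11) since 4·3 = 12 ≡ 1, so λ ≡ 6·3 ≡ 7.
  x = λ² - 5 - 5 = 49 - 10 ≡ 6; y = λ·(5 - 6) - 2 ≡ 2. → (6, 2)
double: tangent at (6, 2): λ = (3·6² + 8)/(2·2) ≡ 6/4. 4⁻¹ ≡ 3 (mod 11), so λ ≡ 6·3 ≡ 7.
  x = λ² - 6 - 6 = 49 - 12 ≡ 4; y = λ·(6 - 4) - 2 ≡ 1. → (4, 1)

(4, 1)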